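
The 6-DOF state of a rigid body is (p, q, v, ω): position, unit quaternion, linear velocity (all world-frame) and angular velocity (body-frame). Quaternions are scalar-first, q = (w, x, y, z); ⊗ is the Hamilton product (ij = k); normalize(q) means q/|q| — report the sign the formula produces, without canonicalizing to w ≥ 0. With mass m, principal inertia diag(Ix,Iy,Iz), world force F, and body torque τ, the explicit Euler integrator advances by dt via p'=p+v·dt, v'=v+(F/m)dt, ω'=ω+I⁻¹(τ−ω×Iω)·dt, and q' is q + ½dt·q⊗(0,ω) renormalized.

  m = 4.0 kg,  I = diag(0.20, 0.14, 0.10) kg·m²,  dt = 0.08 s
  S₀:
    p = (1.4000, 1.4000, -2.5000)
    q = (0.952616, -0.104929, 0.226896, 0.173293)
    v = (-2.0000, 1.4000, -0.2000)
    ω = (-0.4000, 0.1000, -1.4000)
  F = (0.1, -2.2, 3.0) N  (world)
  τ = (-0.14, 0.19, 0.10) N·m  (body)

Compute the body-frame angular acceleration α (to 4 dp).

precession coupling ω×(Iω) = (0.0056, 0.0560, 0.0024)
α = I⁻¹(τ − ω×Iω) = (-0.7280, 0.9571, 0.9760)

α = (-0.7280, 0.9571, 0.9760)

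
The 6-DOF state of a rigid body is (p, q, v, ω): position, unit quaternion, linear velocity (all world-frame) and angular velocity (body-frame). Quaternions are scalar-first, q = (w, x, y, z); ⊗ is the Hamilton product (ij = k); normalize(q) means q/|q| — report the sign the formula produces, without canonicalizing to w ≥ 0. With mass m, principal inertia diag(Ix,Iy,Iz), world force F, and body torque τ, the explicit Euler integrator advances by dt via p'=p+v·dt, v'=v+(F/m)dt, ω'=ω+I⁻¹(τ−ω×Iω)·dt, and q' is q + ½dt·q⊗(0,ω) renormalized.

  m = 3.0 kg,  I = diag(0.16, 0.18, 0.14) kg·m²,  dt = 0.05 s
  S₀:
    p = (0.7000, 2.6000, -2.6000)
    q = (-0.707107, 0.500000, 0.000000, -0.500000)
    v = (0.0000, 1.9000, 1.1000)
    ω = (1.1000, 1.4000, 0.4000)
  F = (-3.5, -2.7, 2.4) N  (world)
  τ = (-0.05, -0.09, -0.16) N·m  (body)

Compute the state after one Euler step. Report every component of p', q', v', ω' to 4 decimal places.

a = F/m = (-1.1667, -0.9000, 0.8000)
p + v·dt = (0.7000, 2.6950, -2.5450)
v' = v + a·dt = (-0.0583, 1.8550, 1.1400)
α = I⁻¹(τ − ω×Iω) = (-0.1725, -0.5489, -1.3629)
new body rate ω' = (1.0914, 1.3726, 0.3319)
Hamilton product q⊗(0,ω) = (-0.3500000, -0.0778177, -1.7399498, 0.4171572)
q' = normalize(q + ½dt·q⊗(0,ω)) = (-0.7151, 0.4975, -0.0435, -0.4891)

p' = (0.7000, 2.6950, -2.5450)
q' = (-0.7151, 0.4975, -0.0435, -0.4891)
v' = (-0.0583, 1.8550, 1.1400)
ω' = (1.0914, 1.3726, 0.3319)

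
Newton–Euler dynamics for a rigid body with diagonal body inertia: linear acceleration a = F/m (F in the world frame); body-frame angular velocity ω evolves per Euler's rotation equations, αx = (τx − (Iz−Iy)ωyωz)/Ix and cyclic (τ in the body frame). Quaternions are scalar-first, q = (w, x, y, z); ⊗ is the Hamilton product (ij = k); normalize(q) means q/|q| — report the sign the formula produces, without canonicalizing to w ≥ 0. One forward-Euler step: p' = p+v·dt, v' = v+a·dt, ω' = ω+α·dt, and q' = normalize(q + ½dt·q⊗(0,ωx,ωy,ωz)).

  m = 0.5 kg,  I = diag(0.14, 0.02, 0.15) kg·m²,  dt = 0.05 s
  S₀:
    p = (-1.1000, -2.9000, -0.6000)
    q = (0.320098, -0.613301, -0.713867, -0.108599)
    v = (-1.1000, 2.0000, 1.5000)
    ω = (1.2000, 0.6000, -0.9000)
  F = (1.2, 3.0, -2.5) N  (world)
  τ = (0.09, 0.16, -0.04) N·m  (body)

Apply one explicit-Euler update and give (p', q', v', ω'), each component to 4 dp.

angular accel α = (1.1443, 7.4600, 0.3093)
ω' = ω + α·dt = (1.2572, 0.9730, -0.8845)
q⊗(0,ω) = (1.0665423, 1.0917573, -0.4902309, 0.2005716)
q + ½dt·q⊗(0,ω), renormalized = (0.3465, -0.5855, -0.7255, -0.1035)
p + v·dt = (-1.1550, -2.8000, -0.5250)
v' = v + a·dt = (-0.9800, 2.3000, 1.2500)

p' = (-1.1550, -2.8000, -0.5250)
q' = (0.3465, -0.5855, -0.7255, -0.1035)
v' = (-0.9800, 2.3000, 1.2500)
ω' = (1.2572, 0.9730, -0.8845)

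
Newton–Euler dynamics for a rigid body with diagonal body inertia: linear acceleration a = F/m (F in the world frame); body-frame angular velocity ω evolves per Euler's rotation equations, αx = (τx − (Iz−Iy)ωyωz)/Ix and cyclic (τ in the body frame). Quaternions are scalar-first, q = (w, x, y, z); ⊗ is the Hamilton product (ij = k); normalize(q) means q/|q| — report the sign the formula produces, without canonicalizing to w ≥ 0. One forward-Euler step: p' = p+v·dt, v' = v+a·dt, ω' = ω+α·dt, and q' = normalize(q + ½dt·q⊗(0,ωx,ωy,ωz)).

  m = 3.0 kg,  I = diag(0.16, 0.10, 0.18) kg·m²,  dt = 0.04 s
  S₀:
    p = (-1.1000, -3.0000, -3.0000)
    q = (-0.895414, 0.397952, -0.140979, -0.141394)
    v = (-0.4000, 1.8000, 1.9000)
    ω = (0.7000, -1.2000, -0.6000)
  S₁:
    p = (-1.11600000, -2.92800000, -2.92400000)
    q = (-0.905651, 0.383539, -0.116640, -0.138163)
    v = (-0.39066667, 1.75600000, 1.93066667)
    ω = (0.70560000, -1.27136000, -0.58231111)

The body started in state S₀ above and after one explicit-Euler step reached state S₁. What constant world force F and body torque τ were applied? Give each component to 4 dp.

velocity change Δv = (0.00933333, -0.04400000, 0.03066667)
F = m·Δv/dt = (0.7000, -3.3000, 2.3000)
Δω = ω₁−ω₀ = (0.00560000, -0.07136000, 0.01768889)
ω₀×(Iω₀) = (0.0576, 0.0084, 0.0504)
applied torque τ = (0.0800, -0.1700, 0.1300)

F = (0.7000, -3.3000, 2.3000)
τ = (0.0800, -0.1700, 0.1300)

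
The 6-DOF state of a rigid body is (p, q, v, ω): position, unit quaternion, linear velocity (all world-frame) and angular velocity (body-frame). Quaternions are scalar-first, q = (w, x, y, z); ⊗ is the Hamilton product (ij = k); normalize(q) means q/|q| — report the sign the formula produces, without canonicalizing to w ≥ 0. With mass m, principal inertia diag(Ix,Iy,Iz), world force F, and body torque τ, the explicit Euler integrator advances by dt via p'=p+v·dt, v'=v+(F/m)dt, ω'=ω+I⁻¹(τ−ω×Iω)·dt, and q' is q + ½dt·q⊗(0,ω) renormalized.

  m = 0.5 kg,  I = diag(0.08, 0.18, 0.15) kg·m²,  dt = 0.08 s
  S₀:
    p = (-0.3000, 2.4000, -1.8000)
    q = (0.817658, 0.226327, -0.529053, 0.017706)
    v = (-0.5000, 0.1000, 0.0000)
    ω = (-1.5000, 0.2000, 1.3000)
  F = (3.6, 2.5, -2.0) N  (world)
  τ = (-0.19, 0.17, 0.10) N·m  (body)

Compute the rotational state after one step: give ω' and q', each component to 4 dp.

gyro term ω×Iω = (-0.0078, 0.1365, -0.0300)
angular accel α = (-2.2775, 0.1861, 0.8667)
new body rate ω' = (-1.6822, 0.2149, 1.3693)
q⊗(0,ω) = (0.4222833, -1.9177971, -0.1572525, 0.3146413)
q' = normalize(q + ½dt·q⊗(0,ω)) = (0.8319, 0.1491, -0.5336, 0.0302)

ω' = (-1.6822, 0.2149, 1.3693)
q' = (0.8319, 0.1491, -0.5336, 0.0302)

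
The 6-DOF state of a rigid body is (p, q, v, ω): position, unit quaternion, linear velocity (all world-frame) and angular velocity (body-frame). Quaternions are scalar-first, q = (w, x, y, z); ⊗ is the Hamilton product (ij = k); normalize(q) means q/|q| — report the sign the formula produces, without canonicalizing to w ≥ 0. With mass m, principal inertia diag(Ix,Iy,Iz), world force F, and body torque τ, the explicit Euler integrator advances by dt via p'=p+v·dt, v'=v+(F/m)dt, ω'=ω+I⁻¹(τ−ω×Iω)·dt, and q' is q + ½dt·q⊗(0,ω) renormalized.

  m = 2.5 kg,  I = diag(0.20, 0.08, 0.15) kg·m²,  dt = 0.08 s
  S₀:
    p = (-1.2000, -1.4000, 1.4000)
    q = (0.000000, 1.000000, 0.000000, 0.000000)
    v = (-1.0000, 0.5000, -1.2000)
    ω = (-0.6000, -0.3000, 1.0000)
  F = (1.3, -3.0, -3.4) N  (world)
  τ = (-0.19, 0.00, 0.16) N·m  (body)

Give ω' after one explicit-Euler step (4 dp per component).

ω' = (-0.6676, -0.2700, 1.0969)

gyro term ω×Iω = (-0.0210, -0.0300, -0.0216)
angular accel α = (-0.8450, 0.3750, 1.2107)
new body rate ω' = (-0.6676, -0.2700, 1.0969)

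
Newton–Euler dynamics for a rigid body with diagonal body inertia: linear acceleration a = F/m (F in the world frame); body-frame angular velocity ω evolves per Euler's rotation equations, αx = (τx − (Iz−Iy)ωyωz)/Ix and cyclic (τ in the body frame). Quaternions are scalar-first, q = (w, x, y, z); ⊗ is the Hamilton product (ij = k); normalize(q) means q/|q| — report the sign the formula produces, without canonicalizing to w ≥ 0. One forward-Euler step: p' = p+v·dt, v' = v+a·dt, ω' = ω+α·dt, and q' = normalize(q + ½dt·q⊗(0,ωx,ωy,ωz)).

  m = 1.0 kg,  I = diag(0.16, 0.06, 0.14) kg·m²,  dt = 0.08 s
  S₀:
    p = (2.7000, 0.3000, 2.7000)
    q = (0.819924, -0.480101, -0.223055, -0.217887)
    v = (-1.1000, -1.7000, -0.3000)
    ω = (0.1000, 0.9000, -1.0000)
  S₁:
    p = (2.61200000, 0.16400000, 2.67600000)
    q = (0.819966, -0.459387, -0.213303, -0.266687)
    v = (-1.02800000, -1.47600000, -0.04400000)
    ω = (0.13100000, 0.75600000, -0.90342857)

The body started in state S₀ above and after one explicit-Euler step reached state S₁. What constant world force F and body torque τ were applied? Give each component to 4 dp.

velocity change Δv = (0.07200000, 0.22400000, 0.25600000)
F = m·Δv/dt = (0.9000, 2.8000, 3.2000)
rate change Δω = (0.03100000, -0.14400000, 0.09657143)
ω₀×(Iω₀) = (-0.0720, -0.0020, -0.0090)
applied torque τ = (-0.0100, -0.1100, 0.1600)

F = (0.9000, 2.8000, 3.2000)
τ = (-0.0100, -0.1100, 0.1600)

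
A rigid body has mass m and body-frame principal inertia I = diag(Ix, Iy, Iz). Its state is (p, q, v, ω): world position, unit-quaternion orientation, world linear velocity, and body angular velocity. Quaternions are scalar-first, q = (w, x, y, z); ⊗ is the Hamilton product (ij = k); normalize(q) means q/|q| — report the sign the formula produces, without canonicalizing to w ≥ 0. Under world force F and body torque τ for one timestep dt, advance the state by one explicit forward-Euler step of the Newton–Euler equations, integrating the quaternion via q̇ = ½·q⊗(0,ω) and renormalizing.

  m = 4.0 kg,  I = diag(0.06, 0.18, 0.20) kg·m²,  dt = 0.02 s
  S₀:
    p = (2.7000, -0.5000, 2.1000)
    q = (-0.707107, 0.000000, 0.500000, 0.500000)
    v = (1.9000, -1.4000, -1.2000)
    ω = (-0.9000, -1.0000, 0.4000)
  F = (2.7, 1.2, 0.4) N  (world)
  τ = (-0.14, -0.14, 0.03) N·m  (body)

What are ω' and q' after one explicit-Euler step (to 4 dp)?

ω' = (-0.9440, -1.0212, 0.3922)
q' = (-0.7040, 0.0134, 0.5025, 0.5016)

gyro term ω×Iω = (-0.0080, 0.0504, 0.1080)
(τ − ω×Iω)/I = (-2.2000, -1.0578, -0.3900)
ω' = ω + α·dt = (-0.9440, -1.0212, 0.3922)
q⊗(0,ω) = (0.3000000, 1.3363963, 0.2571070, 0.1671572)
q + ½dt·q⊗(0,ω), renormalized = (-0.7040, 0.0134, 0.5025, 0.5016)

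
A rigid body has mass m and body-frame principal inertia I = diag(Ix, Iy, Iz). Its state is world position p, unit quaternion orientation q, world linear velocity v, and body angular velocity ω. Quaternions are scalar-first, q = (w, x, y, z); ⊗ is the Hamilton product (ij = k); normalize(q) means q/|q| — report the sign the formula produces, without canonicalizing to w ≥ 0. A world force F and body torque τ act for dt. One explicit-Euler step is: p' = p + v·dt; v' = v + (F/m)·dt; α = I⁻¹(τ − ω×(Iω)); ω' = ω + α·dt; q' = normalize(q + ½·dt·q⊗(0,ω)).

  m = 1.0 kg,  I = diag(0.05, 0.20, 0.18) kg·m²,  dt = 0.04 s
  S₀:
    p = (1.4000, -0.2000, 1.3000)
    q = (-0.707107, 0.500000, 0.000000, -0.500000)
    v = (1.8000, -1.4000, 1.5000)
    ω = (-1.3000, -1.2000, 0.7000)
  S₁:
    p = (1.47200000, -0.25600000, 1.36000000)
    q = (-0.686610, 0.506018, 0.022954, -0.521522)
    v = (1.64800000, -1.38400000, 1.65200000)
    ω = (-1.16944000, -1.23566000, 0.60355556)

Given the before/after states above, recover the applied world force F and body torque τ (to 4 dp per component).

rate change Δω = (0.13056000, -0.03566000, -0.09644444)
precession coupling = (0.0168, 0.1183, 0.2340)
I·α + gyro = (0.1800, -0.0600, -0.2000)
v₁ − v₀ = (-0.15200000, 0.01600000, 0.15200000)
F = m·Δv/dt = (-3.8000, 0.4000, 3.8000)

F = (-3.8000, 0.4000, 3.8000)
τ = (0.1800, -0.0600, -0.2000)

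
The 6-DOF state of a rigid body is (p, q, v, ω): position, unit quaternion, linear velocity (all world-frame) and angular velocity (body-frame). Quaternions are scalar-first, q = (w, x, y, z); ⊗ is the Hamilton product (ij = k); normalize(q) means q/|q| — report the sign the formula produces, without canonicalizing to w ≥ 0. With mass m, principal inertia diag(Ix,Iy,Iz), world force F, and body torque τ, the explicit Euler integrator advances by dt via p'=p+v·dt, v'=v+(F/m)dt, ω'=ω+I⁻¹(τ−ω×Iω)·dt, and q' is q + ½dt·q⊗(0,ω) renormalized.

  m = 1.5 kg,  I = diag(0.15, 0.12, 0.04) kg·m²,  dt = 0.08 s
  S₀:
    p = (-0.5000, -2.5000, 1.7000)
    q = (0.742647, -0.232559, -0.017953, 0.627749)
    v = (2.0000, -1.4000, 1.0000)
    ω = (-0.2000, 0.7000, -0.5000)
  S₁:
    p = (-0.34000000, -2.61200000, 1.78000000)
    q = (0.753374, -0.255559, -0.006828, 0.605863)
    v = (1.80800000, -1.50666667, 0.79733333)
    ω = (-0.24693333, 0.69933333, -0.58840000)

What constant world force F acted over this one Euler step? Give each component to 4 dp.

velocity change Δv = (-0.19200000, -0.10666667, -0.20266667)
F = m·Δv/dt = (-3.6000, -2.0000, -3.8000)

F = (-3.6000, -2.0000, -3.8000)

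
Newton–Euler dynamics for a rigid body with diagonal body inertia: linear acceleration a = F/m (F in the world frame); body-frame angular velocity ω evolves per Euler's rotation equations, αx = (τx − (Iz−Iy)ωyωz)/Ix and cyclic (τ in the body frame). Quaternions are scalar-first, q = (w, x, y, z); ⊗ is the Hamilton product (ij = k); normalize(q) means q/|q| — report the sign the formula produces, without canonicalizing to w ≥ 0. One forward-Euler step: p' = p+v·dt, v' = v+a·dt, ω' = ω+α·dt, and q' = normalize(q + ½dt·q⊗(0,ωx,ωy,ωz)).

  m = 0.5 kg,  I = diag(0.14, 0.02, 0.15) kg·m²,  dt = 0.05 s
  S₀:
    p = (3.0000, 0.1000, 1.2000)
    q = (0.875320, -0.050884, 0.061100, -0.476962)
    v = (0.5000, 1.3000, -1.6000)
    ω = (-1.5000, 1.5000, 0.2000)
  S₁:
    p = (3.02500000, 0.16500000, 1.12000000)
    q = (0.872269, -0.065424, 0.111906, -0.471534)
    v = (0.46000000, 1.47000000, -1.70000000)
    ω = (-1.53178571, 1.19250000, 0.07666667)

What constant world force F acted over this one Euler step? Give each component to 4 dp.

Δv = v₁−v₀ = (-0.04000000, 0.17000000, -0.10000000)
F = m·Δv/dt = (-0.4000, 1.7000, -1.0000)

F = (-0.4000, 1.7000, -1.0000)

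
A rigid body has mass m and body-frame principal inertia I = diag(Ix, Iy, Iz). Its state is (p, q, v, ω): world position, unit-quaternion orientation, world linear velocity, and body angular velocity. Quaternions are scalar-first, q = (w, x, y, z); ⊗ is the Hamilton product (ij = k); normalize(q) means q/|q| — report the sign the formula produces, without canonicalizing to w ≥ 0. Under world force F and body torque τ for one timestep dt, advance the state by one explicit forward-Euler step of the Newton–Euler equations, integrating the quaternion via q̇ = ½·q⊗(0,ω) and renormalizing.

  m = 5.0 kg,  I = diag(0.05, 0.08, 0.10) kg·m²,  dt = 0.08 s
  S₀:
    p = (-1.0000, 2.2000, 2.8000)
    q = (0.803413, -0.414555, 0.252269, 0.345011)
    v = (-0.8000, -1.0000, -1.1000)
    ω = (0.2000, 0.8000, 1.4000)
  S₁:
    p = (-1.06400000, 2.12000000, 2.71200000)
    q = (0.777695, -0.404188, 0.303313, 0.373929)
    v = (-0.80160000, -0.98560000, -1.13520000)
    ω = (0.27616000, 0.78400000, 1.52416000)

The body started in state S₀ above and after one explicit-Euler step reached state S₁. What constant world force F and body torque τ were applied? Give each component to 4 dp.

F = (-0.1000, 0.9000, -2.2000)
τ = (0.0700, -0.0300, 0.1600)

rate change Δω = (0.07616000, -0.01600000, 0.12416000)
ω₀×(Iω₀) = (0.0224, -0.0140, 0.0048)
I·α + gyro = (0.0700, -0.0300, 0.1600)
Δv = v₁−v₀ = (-0.00160000, 0.01440000, -0.03520000)
applied force F = (-0.1000, 0.9000, -2.2000)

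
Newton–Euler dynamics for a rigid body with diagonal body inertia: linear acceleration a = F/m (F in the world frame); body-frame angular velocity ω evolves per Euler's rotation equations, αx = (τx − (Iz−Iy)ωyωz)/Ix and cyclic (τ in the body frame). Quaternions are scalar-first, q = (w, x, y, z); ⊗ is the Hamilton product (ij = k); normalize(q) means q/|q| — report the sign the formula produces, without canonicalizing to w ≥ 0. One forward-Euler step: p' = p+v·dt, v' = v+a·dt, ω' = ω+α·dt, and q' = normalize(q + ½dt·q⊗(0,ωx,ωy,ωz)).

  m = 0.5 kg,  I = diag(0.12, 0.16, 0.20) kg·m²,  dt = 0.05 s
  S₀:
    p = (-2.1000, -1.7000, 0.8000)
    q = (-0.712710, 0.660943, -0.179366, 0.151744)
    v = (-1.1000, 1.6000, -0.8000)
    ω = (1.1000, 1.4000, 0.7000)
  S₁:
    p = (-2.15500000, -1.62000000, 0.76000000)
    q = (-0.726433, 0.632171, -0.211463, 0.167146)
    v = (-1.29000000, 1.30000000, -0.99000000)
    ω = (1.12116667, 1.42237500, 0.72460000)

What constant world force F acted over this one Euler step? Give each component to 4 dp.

F = (-1.9000, -3.0000, -1.9000)

velocity change Δv = (-0.19000000, -0.30000000, -0.19000000)
m·(v₁−v₀)/dt = (-1.9000, -3.0000, -1.9000)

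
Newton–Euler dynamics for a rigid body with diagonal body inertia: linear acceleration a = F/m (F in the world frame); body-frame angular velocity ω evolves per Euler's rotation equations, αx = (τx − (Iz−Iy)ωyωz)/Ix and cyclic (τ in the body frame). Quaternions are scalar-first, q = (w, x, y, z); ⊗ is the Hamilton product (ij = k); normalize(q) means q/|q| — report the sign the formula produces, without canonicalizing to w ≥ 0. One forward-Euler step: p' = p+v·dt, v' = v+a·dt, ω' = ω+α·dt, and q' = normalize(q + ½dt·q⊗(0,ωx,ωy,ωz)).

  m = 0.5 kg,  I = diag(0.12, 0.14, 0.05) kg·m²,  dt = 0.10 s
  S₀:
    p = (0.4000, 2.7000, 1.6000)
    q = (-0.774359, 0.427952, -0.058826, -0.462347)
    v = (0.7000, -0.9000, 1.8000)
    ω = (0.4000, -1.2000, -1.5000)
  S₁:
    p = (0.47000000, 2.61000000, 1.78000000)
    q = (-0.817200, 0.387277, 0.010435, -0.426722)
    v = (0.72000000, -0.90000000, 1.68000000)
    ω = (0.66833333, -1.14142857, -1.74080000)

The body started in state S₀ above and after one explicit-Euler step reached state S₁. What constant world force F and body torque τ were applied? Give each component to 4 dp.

Δω = ω₁−ω₀ = (0.26833333, 0.05857143, -0.24080000)
gyro term ω₀×Iω₀ = (-0.1620, -0.0420, -0.0096)
I·α + gyro = (0.1600, 0.0400, -0.1300)
Δv = v₁−v₀ = (0.02000000, 0.00000000, -0.12000000)
F = m·Δv/dt = (0.1000, 0.0000, -0.6000)

F = (0.1000, 0.0000, -0.6000)
τ = (0.1600, 0.0400, -0.1300)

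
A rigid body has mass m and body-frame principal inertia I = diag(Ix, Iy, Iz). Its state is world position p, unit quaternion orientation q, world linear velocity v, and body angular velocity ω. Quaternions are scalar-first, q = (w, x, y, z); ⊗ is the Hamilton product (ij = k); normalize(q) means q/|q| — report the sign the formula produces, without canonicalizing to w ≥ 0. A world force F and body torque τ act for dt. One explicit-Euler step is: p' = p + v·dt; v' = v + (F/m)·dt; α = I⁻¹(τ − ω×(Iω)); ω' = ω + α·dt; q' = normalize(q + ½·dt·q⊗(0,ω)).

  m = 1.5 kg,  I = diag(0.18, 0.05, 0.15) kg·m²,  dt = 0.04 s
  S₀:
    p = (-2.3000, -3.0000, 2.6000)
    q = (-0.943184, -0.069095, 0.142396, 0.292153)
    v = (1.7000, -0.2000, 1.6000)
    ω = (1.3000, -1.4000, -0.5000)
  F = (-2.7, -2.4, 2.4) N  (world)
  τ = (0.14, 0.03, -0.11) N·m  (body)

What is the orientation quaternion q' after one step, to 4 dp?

2q̇ = q⊗(0,ω) = (0.4352544, -0.8883230, 1.6657090, 0.3832102)
q' = normalize(q + ½dt·q⊗(0,ω)) = (-0.9338, -0.0868, 0.1756, 0.2996)

q' = (-0.9338, -0.0868, 0.1756, 0.2996)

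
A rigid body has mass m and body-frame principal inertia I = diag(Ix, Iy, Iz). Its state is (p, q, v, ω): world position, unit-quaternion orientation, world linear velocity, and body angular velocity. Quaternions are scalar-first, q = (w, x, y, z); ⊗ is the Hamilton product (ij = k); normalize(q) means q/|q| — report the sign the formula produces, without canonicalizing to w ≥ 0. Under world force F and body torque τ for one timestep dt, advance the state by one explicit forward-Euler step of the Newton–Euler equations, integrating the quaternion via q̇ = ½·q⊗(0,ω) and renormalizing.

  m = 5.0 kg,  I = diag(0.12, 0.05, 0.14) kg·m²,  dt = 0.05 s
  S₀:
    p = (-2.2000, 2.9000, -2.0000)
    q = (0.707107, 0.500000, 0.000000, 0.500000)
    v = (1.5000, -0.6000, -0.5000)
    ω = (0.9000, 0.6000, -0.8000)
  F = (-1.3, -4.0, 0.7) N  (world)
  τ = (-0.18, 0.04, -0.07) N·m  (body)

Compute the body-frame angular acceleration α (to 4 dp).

α = (-1.1400, 0.5120, -0.2300)

precession coupling ω×(Iω) = (-0.0432, 0.0144, -0.0378)
angular accel α = (-1.1400, 0.5120, -0.2300)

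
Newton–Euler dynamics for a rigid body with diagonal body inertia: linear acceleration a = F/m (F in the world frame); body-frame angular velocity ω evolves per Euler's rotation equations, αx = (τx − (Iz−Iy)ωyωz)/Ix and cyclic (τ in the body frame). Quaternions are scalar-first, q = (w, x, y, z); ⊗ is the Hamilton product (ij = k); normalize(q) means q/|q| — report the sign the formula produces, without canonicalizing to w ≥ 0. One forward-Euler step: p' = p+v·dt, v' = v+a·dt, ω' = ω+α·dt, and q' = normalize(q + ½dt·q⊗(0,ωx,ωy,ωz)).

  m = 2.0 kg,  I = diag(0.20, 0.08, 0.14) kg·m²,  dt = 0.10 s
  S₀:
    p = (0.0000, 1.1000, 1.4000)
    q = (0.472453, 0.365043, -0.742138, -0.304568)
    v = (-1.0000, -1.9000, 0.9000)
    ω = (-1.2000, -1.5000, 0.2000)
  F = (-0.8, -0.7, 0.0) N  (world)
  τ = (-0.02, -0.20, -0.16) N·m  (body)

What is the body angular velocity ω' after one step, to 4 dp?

ω' = (-1.2010, -1.7320, 0.2400)

(τ − ω×Iω)/I = (-0.0100, -2.3200, 0.4000)
new body rate ω' = (-1.2010, -1.7320, 0.2400)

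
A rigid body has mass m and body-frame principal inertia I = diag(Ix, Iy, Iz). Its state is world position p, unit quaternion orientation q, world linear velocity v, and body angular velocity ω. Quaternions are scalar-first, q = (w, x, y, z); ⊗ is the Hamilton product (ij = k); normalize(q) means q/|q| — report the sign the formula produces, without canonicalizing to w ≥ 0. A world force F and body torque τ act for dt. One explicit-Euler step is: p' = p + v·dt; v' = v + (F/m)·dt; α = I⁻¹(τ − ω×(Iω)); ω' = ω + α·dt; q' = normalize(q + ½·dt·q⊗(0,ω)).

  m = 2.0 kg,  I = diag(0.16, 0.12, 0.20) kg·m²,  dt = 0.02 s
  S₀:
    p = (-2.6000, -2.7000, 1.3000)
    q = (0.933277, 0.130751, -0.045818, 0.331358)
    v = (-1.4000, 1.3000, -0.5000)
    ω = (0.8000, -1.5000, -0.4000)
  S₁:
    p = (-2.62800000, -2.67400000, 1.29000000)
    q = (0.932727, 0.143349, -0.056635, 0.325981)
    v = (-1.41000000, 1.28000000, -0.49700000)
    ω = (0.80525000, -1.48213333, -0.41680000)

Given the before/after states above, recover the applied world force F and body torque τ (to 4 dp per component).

Δv = v₁−v₀ = (-0.01000000, -0.02000000, 0.00300000)
m·(v₁−v₀)/dt = (-1.0000, -2.0000, 0.3000)
Δω = ω₁−ω₀ = (0.00525000, 0.01786667, -0.01680000)
I·α + gyro = (0.0900, 0.1200, -0.1200)

F = (-1.0000, -2.0000, 0.3000)
τ = (0.0900, 0.1200, -0.1200)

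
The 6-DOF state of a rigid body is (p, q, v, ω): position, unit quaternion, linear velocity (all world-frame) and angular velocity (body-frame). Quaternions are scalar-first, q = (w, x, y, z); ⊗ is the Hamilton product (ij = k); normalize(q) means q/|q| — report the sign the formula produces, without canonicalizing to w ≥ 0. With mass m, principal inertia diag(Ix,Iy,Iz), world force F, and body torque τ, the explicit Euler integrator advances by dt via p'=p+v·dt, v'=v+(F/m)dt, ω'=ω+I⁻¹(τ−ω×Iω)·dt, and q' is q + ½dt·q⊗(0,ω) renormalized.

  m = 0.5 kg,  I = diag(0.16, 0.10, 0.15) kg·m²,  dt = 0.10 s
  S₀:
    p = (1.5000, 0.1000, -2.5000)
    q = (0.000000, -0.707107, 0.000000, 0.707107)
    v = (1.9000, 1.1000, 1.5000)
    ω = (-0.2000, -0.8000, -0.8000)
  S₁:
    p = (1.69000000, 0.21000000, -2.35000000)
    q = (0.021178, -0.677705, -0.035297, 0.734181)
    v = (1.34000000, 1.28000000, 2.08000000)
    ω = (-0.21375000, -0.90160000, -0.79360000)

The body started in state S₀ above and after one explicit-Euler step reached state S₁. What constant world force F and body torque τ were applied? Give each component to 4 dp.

velocity change Δv = (-0.56000000, 0.18000000, 0.58000000)
applied force F = (-2.8000, 0.9000, 2.9000)
rate change Δω = (-0.01375000, -0.10160000, 0.00640000)
precession coupling = (0.0320, 0.0016, -0.0096)
I·α + gyro = (0.0100, -0.1000, 0.0000)

F = (-2.8000, 0.9000, 2.9000)
τ = (0.0100, -0.1000, 0.0000)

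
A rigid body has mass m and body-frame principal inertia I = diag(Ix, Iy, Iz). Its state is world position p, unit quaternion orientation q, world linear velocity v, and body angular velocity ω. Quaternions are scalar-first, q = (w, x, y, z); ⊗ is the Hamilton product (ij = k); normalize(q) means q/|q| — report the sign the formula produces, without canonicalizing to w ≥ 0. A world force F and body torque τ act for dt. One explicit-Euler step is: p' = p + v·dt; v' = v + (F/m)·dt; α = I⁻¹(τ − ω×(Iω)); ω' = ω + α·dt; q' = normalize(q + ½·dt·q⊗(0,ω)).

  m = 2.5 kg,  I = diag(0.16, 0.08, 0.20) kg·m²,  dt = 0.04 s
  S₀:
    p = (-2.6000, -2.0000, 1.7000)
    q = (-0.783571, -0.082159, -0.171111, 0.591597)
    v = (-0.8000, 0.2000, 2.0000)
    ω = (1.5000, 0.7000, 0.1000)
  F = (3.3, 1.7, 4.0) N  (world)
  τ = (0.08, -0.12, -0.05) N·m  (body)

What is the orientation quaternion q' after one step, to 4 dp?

q⊗(0,ω) = (0.1838565, -1.6065855, 0.3471117, 0.1207981)
q + ½dt·q⊗(0,ω), renormalized = (-0.7795, -0.1142, -0.1641, 0.5937)

q' = (-0.7795, -0.1142, -0.1641, 0.5937)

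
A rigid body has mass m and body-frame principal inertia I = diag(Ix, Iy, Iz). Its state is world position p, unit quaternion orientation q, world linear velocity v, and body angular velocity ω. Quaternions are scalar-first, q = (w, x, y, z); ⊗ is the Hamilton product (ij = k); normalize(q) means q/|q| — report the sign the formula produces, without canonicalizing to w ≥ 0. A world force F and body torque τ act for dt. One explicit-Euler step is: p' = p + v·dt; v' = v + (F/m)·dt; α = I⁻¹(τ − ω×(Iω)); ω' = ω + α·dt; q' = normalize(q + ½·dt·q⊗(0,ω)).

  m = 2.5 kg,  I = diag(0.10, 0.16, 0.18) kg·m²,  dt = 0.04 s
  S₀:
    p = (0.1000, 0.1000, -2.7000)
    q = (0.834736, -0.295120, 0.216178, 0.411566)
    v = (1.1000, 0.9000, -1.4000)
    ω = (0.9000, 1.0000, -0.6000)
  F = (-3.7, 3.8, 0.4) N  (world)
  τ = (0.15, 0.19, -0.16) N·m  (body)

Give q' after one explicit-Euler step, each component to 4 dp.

Hamilton product q⊗(0,ω) = (0.2963696, 0.2099896, 1.0280734, -0.9905218)
q + ½dt·q⊗(0,ω), renormalized = (0.8403, -0.2908, 0.2366, 0.3916)

q' = (0.8403, -0.2908, 0.2366, 0.3916)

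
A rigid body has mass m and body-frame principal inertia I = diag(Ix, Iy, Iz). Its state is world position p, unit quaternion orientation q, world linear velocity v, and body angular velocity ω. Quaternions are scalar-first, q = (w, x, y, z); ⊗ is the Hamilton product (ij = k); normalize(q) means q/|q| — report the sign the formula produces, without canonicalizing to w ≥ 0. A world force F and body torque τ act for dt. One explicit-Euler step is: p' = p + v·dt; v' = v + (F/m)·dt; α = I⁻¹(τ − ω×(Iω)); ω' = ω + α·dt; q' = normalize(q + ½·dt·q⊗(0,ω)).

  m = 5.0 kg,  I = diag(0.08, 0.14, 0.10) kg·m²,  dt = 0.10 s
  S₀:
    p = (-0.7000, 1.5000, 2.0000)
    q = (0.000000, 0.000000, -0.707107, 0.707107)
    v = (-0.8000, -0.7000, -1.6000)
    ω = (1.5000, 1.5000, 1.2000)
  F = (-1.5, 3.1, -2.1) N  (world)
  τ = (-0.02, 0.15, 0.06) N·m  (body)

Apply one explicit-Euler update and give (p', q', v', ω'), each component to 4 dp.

ω×(Iω) gyroscopic = (-0.0720, -0.0360, 0.1350)
α = I⁻¹(τ − ω×Iω) = (0.6500, 1.3286, -0.7500)
ω' = ω + α·dt = (1.5650, 1.6329, 1.1250)
Hamilton product q⊗(0,ω) = (0.2121321, -1.9091889, 1.0606605, 1.0606605)
q + ½dt·q⊗(0,ω), renormalized = (0.0105, -0.0948, -0.6493, 0.7546)
a = (-0.3000, 0.6200, -0.4200)
p' = p + v·dt = (-0.7800, 1.4300, 1.8400)
v + (F/m)dt = (-0.8300, -0.6380, -1.6420)

p' = (-0.7800, 1.4300, 1.8400)
q' = (0.0105, -0.0948, -0.6493, 0.7546)
v' = (-0.8300, -0.6380, -1.6420)
ω' = (1.5650, 1.6329, 1.1250)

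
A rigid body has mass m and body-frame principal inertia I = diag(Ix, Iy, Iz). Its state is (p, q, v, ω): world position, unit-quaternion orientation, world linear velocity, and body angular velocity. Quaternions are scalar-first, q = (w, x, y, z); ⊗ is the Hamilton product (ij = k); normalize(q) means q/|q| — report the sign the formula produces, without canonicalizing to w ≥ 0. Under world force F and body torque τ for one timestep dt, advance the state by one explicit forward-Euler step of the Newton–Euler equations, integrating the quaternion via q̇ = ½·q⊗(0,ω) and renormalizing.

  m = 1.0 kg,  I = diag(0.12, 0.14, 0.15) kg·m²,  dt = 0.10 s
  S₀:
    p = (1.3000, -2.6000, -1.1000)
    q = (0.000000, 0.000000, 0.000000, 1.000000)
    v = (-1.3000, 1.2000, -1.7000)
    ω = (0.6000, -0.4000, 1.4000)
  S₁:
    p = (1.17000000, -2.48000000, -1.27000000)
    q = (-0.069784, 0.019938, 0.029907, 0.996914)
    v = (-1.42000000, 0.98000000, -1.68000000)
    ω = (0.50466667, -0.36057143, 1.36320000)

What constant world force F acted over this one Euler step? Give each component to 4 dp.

F = (-1.2000, -2.2000, 0.2000)

v₁ − v₀ = (-0.12000000, -0.22000000, 0.02000000)
applied force F = (-1.2000, -2.2000, 0.2000)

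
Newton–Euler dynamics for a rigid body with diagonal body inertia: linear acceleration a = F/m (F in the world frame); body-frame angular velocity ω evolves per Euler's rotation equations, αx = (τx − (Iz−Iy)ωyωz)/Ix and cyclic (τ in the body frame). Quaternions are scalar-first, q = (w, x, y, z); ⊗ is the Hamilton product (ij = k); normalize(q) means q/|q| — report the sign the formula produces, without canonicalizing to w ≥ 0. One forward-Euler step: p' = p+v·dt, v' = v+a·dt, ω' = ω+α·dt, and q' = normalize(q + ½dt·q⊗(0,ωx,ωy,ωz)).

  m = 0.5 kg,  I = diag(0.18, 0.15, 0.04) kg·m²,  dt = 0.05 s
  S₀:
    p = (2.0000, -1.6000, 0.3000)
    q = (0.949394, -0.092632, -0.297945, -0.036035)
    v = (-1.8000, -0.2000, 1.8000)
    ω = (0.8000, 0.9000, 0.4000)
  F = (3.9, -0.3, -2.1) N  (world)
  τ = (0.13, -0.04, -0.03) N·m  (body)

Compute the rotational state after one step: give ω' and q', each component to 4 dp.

gyro term ω×Iω = (-0.0396, 0.0448, -0.0216)
(τ − ω×Iω)/I = (0.9422, -0.5653, -0.2100)
ω + α·dt = (0.8471, 0.8717, 0.3895)
2q̇ = q⊗(0,ω) = (0.3566701, 0.6727687, 0.8626794, 0.5347448)
q' = normalize(q + ½dt·q⊗(0,ω)) = (0.9578, -0.0758, -0.2762, -0.0227)

ω' = (0.8471, 0.8717, 0.3895)
q' = (0.9578, -0.0758, -0.2762, -0.0227)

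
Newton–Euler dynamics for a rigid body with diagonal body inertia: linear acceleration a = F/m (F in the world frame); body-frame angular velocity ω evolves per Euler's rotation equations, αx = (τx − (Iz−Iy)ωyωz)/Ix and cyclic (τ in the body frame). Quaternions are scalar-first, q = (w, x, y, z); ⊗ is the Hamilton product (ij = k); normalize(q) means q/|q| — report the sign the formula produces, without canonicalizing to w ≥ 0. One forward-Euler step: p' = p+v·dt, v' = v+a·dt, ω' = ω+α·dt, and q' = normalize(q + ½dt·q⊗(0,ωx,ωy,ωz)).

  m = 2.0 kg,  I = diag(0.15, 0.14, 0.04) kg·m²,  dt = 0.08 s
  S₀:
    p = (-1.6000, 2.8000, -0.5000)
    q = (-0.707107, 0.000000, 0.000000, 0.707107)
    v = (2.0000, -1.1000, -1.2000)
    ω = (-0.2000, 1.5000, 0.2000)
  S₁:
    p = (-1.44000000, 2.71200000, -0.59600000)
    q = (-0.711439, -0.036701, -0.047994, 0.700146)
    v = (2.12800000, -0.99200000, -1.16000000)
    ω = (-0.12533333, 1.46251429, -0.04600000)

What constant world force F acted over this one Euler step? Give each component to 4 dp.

velocity change Δv = (0.12800000, 0.10800000, 0.04000000)
applied force F = (3.2000, 2.7000, 1.0000)

F = (3.2000, 2.7000, 1.0000)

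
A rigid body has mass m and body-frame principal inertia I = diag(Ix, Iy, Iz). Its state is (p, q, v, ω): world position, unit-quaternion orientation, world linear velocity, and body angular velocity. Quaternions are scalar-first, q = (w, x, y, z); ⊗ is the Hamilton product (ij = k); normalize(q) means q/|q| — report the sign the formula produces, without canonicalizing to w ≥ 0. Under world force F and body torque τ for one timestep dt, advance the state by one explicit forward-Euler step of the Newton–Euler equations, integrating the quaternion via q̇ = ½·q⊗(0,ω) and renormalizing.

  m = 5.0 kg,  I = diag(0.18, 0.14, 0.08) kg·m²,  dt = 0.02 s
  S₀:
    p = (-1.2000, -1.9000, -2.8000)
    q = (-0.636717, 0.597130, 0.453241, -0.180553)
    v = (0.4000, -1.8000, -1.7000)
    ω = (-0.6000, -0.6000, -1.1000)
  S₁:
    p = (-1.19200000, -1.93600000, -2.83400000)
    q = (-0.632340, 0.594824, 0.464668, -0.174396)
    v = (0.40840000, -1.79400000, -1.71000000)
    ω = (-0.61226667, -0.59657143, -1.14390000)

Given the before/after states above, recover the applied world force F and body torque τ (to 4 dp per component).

velocity change Δv = (0.00840000, 0.00600000, -0.01000000)
m·(v₁−v₀)/dt = (2.1000, 1.5000, -2.5000)
rate change Δω = (-0.01226667, 0.00342857, -0.04390000)
applied torque τ = (-0.1500, 0.0900, -0.1900)

F = (2.1000, 1.5000, -2.5000)
τ = (-0.1500, 0.0900, -0.1900)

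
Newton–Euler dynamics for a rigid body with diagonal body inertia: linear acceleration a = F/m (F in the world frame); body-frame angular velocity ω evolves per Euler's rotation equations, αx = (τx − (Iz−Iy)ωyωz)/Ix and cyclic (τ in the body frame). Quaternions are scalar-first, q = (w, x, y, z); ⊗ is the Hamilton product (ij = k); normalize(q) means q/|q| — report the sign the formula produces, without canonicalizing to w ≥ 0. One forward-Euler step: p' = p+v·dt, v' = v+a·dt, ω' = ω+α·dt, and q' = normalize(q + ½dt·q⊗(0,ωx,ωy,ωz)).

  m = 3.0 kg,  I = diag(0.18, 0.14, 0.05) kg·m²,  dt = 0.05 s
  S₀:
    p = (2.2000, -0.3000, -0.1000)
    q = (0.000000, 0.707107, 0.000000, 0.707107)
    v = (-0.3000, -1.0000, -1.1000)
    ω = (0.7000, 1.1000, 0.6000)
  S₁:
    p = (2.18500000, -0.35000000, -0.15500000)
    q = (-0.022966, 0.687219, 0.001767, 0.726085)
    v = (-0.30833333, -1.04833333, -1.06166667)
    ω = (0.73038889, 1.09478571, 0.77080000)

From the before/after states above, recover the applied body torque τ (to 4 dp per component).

ω₁ − ω₀ = (0.03038889, -0.00521429, 0.17080000)
ω₀×(Iω₀) = (-0.0594, 0.0546, -0.0308)
I·α + gyro = (0.0500, 0.0400, 0.1400)

τ = (0.0500, 0.0400, 0.1400)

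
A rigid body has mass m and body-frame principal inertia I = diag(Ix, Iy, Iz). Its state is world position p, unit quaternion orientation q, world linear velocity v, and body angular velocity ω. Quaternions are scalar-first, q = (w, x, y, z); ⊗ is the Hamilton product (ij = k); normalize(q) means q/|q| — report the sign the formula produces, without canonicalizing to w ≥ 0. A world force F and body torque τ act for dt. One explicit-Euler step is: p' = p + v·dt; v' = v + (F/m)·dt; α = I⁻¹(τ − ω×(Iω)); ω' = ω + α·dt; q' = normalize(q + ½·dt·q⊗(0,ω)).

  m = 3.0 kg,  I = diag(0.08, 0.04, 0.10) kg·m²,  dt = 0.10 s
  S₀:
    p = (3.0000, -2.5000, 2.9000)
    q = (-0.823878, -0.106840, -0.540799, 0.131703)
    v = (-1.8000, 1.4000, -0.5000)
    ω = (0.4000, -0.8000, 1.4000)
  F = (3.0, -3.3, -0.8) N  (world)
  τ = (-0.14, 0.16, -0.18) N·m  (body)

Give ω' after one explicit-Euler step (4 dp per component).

precession coupling ω×(Iω) = (-0.0672, -0.0112, 0.0128)
(τ − ω×Iω)/I = (-0.9100, 4.2800, -1.9280)
new body rate ω' = (0.3090, -0.3720, 1.2072)

ω' = (0.3090, -0.3720, 1.2072)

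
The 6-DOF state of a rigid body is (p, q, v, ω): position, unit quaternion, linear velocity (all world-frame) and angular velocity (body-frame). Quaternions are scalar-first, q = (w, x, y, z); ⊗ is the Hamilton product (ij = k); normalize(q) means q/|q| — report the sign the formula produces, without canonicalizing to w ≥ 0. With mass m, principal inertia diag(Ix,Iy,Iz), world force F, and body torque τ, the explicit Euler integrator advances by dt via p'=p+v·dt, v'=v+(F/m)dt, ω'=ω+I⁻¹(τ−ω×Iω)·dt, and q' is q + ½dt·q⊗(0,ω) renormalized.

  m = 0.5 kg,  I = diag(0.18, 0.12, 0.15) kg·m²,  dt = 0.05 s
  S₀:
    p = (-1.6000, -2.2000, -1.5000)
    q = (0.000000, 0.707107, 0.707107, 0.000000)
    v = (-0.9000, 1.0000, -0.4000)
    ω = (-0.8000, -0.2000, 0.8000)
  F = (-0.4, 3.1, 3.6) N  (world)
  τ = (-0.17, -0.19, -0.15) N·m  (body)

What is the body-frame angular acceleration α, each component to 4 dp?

α = (-0.9178, -1.4233, -0.9360)

precession coupling ω×(Iω) = (-0.0048, -0.0192, -0.0096)
(τ − ω×Iω)/I = (-0.9178, -1.4233, -0.9360)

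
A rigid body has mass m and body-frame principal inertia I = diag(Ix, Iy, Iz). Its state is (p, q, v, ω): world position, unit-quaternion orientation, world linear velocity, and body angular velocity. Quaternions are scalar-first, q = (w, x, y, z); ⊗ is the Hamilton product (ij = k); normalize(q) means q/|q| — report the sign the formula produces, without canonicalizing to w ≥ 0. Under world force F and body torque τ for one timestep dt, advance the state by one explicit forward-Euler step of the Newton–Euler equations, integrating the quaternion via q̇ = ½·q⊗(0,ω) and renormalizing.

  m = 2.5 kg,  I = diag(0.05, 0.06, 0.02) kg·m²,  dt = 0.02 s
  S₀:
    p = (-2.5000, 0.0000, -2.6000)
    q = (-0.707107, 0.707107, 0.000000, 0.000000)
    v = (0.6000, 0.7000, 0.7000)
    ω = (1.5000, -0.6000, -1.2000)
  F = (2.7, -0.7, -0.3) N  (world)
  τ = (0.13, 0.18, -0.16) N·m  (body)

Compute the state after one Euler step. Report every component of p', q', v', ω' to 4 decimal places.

p' = (-2.4880, 0.0140, -2.5860)
q' = (-0.7176, 0.6964, 0.0127, 0.0042)
v' = (0.6216, 0.6944, 0.6976)
ω' = (1.5635, -0.5220, -1.3510)

a = (1.0800, -0.2800, -0.1200)
p' = p + v·dt = (-2.4880, 0.0140, -2.5860)
v + (F/m)dt = (0.6216, 0.6944, 0.6976)
precession coupling ω×(Iω) = (-0.0288, -0.0540, -0.0090)
(τ − ω×Iω)/I = (3.1760, 3.9000, -7.5500)
new body rate ω' = (1.5635, -0.5220, -1.3510)
Hamilton product q⊗(0,ω) = (-1.0606605, -1.0606605, 1.2727926, 0.4242642)
q + ½dt·q⊗(0,ω), renormalized = (-0.7176, 0.6964, 0.0127, 0.0042)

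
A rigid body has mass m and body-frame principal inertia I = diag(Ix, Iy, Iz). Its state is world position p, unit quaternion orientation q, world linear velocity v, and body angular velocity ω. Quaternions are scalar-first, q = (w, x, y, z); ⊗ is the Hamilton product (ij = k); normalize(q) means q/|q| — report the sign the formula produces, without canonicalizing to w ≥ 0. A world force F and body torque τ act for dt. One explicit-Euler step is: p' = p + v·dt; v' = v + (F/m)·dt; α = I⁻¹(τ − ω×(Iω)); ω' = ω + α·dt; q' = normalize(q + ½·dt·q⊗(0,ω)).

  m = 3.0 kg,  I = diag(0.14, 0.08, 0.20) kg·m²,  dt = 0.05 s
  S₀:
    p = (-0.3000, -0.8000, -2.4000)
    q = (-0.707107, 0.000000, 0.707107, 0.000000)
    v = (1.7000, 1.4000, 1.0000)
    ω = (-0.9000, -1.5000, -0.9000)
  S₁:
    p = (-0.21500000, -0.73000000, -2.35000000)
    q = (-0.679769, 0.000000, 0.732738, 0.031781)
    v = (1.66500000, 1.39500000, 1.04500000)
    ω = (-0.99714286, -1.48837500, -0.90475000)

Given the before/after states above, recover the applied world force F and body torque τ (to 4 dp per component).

F = (-2.1000, -0.3000, 2.7000)
τ = (-0.1100, -0.0300, -0.1000)

Δω = ω₁−ω₀ = (-0.09714286, 0.01162500, -0.00475000)
τ = I·(Δω/dt) + ω₀×(Iω₀) = (-0.1100, -0.0300, -0.1000)
velocity change Δv = (-0.03500000, -0.00500000, 0.04500000)
F = m·Δv/dt = (-2.1000, -0.3000, 2.7000)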